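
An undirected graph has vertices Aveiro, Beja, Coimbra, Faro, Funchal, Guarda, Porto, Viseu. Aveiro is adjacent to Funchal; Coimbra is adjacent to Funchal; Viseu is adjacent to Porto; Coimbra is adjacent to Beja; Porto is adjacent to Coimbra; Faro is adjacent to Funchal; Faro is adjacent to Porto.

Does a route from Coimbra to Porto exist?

Explore from Coimbra.
Distance 1: reach Beja, Funchal, Porto.
Found Porto.

Yes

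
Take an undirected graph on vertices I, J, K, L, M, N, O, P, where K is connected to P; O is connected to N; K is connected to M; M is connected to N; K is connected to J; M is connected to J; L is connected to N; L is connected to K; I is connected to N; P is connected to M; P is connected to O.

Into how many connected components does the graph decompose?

From I: component {I, J, K, L, M, N, O, P}.
That's 1 component.

1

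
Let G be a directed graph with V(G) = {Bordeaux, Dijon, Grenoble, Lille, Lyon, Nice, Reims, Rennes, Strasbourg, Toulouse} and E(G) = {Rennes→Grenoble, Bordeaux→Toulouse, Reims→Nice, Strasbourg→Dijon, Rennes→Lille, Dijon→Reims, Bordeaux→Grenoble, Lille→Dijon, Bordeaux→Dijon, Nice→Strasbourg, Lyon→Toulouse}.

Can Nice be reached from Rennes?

Yes

Explore from Rennes.
Distance 1: reach Grenoble, Lille.
Distance 2: reach Dijon.
Distance 3: reach Reims.
Distance 4: reach Nice.
Found Nice.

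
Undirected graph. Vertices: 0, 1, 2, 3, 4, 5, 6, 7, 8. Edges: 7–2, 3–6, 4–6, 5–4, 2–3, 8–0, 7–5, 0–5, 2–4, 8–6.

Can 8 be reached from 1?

No

1 has no edges, so nothing is reachable from it.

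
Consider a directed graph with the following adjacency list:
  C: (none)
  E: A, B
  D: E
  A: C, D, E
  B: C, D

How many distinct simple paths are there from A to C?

3

A→C
A→D→E→B→C
A→E→B→C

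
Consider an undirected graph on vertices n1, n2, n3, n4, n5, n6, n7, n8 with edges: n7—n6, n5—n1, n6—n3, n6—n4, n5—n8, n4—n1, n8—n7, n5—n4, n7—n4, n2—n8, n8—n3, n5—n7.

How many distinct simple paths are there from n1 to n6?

n1–n4–n5–n7–n6
n1–n4–n5–n7–n8–n3–n6
n1–n4–n5–n8–n3–n6
n1–n4–n5–n8–n7–n6
n1–n4–n6
n1–n4–n7–n5–n8–n3–n6
n1–n4–n7–n6
n1–n4–n7–n8–n3–n6
... and 9 more.

17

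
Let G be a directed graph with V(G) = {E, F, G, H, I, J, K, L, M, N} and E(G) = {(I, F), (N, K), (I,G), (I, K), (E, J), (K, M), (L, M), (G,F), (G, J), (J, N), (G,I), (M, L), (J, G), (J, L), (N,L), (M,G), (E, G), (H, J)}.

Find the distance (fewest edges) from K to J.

3

Distance 0: K.
Distance 1: M.
Distance 2: G, L.
Distance 3: F, I, J — contains J.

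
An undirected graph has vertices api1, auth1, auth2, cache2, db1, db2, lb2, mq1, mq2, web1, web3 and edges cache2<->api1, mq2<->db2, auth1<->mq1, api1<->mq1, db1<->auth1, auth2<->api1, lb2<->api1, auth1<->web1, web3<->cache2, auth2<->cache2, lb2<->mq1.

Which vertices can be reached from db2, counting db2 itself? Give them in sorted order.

db2, mq2

Start at db2.
Its neighbours: mq2.
Nothing further is reachable.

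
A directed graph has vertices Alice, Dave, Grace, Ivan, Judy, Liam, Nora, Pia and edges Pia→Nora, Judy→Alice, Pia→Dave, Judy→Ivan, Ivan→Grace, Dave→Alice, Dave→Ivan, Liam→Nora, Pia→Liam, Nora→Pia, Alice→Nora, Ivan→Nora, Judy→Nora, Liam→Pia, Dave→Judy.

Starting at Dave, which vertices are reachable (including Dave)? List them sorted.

Start at Dave.
Its neighbours: Alice, Ivan, Judy.
Then their neighbours: Grace, Nora.
Then next layer: Pia.
Then next layer: Liam.
Every vertex is now reached.

Alice, Dave, Grace, Ivan, Judy, Liam, Nora, Pia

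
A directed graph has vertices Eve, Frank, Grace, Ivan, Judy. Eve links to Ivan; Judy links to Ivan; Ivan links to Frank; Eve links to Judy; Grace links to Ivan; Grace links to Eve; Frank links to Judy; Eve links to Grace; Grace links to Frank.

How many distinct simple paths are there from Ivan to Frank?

1

Ivan→Frank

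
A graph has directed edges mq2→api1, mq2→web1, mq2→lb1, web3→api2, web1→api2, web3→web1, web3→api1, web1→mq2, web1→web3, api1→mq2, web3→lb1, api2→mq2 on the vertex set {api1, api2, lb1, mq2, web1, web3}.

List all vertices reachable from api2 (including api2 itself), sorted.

api1, api2, lb1, mq2, web1, web3

Start at api2.
Its neighbours: mq2.
Then their neighbours: api1, lb1, web1.
Then next layer: web3.
Every vertex is now reached.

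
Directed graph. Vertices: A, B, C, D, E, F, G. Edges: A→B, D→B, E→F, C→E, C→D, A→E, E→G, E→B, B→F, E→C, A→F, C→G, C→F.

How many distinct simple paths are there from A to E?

1

A→E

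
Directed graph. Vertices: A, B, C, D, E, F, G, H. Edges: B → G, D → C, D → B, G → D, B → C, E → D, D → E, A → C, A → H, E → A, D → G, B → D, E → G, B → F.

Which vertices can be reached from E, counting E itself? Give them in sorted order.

Start at E.
Its neighbours: A, D, G.
Then their neighbours: B, C, H.
Then next layer: F.
Every vertex is now reached.

A, B, C, D, E, F, G, H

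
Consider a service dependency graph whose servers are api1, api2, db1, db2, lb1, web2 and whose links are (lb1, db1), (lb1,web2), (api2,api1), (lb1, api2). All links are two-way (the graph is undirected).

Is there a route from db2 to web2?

No

db2 has no edges, so nothing is reachable from it.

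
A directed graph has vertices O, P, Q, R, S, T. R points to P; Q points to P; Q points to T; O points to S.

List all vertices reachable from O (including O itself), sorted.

O, S

Start at O.
Its neighbours: S.
Nothing further is reachable.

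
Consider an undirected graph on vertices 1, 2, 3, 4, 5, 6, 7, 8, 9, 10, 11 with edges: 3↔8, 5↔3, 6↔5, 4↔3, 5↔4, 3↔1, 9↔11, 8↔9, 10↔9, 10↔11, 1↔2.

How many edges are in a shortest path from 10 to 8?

2

Distance 0: 10.
Distance 1: 9, 11.
Distance 2: 8 — contains 8.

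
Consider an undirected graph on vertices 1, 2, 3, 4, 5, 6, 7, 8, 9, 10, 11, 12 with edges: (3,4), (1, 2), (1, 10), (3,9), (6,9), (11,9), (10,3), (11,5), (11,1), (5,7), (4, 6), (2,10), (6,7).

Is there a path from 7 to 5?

Yes

Explore from 7.
Distance 1: reach 5, 6.
Found 5.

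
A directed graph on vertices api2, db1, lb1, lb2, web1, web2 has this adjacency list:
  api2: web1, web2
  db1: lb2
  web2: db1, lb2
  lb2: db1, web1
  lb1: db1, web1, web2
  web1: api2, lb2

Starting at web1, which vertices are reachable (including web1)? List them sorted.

api2, db1, lb2, web1, web2

Start at web1.
Its neighbours: api2, lb2.
Then their neighbours: db1, web2.
Nothing further is reachable.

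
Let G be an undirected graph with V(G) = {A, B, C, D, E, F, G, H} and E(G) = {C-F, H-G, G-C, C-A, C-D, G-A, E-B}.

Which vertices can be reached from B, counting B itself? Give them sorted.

B, E

Start at B.
Its neighbours: E.
Nothing further is reachable.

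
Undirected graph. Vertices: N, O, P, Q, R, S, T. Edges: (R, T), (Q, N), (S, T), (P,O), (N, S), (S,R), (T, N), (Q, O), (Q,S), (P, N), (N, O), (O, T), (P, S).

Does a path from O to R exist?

Yes

Explore from O.
Distance 1: reach N, P, Q, T.
Distance 2: reach R, S.
Found R.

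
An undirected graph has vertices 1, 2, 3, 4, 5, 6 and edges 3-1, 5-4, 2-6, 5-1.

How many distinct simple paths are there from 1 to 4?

1

1–5–4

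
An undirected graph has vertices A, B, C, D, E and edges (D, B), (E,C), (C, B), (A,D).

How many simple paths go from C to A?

1

C–B–D–A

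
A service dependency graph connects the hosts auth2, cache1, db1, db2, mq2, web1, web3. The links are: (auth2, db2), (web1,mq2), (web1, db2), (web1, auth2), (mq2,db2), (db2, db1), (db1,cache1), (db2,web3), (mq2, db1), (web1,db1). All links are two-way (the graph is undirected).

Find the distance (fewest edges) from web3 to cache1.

3

Distance 0: web3.
Distance 1: db2.
Distance 2: auth2, db1, mq2, web1.
Distance 3: cache1 — contains cache1.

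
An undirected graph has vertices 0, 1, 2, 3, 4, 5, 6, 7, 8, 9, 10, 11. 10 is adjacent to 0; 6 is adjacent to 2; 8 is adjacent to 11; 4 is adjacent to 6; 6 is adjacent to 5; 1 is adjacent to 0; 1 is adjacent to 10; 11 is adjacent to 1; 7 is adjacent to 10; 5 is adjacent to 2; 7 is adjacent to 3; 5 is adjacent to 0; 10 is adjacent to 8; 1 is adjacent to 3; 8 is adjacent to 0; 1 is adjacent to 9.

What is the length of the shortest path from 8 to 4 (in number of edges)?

Distance 0: 8.
Distance 1: 0, 10, 11.
Distance 2: 1, 5, 7.
Distance 3: 2, 3, 6, 9.
Distance 4: 4 — contains 4.

4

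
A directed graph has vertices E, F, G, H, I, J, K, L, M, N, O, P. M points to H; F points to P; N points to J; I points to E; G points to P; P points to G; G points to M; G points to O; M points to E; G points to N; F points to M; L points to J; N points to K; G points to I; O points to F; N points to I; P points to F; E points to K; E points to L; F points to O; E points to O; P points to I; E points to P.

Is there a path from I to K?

Yes

Explore from I.
Distance 1: reach E.
Distance 2: reach K, L, O, P.
Found K.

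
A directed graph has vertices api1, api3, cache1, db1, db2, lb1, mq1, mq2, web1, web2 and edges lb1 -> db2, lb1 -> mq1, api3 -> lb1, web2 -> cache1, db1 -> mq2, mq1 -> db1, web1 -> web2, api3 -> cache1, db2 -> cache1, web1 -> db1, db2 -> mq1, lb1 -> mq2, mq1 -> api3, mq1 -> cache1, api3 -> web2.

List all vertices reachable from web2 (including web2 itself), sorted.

cache1, web2

Start at web2.
Its neighbours: cache1.
Nothing further is reachable.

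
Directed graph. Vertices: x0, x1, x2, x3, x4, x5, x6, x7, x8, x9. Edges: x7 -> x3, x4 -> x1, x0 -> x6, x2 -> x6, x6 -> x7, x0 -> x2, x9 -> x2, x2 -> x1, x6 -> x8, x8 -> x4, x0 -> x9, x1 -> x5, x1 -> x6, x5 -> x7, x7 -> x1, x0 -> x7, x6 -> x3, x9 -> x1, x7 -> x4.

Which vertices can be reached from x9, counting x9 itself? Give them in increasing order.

x1, x2, x3, x4, x5, x6, x7, x8, x9

Start at x9.
Its neighbours: x1, x2.
Then their neighbours: x5, x6.
Then next layer: x3, x7, x8.
Then next layer: x4.
Nothing further is reachable.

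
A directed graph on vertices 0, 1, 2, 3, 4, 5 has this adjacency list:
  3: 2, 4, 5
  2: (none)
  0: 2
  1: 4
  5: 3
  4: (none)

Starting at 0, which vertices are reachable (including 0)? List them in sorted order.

0, 2

Start at 0.
Its neighbours: 2.
Nothing further is reachable.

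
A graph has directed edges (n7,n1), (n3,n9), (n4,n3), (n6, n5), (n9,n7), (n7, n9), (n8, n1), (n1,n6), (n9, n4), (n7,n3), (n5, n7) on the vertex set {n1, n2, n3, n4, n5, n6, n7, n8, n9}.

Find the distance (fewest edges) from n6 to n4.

4

Distance 0: n6.
Distance 1: n5.
Distance 2: n7.
Distance 3: n1, n3, n9.
Distance 4: n4 — contains n4.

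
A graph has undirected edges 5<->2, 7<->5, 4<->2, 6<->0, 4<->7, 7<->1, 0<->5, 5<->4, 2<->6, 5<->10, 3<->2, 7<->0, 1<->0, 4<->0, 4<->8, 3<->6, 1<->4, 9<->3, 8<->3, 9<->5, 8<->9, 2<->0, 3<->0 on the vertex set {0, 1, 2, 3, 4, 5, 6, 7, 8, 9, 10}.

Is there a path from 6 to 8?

Explore from 6.
Distance 1: reach 0, 2, 3.
Distance 2: reach 1, 4, 5, 7, 8, 9.
Found 8.

Yes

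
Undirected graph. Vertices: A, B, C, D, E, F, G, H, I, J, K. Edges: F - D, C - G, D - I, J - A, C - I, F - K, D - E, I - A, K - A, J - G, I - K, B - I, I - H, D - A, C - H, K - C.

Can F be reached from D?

Yes

Explore from D.
Distance 1: reach A, E, F, I.
Found F.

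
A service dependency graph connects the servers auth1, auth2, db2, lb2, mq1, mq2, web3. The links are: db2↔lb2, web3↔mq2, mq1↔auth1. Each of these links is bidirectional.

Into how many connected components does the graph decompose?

From auth1: component {auth1, mq1}.
From auth2: component {auth2}.
From db2: component {db2, lb2}.
From mq2: component {mq2, web3}.
That's 4 components.

4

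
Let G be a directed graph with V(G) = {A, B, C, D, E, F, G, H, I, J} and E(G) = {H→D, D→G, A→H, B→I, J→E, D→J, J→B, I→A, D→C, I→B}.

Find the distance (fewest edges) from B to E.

6

Distance 0: B.
Distance 1: I.
Distance 2: A.
Distance 3: H.
Distance 4: D.
Distance 5: C, G, J.
Distance 6: E — contains E.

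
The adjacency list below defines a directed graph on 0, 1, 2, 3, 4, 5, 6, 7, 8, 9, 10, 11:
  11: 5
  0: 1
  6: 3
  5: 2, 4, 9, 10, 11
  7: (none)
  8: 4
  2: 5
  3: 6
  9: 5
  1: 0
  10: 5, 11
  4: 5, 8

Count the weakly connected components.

From 0: component {0, 1}.
From 2: component {2, 4, 5, 8, 9, 10, 11}.
From 3: component {3, 6}.
From 7: component {7}.
That's 4 components.

4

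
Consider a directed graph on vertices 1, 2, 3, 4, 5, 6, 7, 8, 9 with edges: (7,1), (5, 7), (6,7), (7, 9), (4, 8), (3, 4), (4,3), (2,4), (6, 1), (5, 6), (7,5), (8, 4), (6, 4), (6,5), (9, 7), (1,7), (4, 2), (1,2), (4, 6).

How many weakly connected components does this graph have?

From 1: component {1, 2, 3, 4, 5, 6, 7, 8, 9}.
That's 1 component.

1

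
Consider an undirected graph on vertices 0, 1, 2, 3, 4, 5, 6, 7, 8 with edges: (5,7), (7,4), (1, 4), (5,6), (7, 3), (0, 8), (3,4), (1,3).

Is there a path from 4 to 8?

Explore from 4.
Distance 1: reach 1, 3, 7.
Distance 2: reach 5.
Distance 3: reach 6.
The search is exhausted without reaching 8; it lies in a different component.

No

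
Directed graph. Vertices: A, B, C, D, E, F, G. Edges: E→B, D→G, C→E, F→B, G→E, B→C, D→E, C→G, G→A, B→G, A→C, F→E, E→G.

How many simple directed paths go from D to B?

3

D→E→B
D→G→A→C→E→B
D→G→E→B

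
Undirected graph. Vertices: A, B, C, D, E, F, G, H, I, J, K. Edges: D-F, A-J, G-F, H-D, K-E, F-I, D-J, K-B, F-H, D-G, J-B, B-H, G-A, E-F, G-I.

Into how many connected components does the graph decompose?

From A: component {A, B, D, E, F, G, H, I, J, K}.
From C: component {C}.
That's 2 components.

2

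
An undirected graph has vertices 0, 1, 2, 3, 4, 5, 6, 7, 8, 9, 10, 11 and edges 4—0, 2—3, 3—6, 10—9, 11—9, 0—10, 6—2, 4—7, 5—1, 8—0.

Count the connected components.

3

From 0: component {0, 4, 7, 8, 9, 10, 11}.
From 1: component {1, 5}.
From 2: component {2, 3, 6}.
That's 3 components.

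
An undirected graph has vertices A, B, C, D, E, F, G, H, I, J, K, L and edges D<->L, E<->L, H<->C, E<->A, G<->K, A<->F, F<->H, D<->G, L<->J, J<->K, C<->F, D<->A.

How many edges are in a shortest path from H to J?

Distance 0: H.
Distance 1: C, F.
Distance 2: A.
Distance 3: D, E.
Distance 4: G, L.
Distance 5: J, K — contains J.

5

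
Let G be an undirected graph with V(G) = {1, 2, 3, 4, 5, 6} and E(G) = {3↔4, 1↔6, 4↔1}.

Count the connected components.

From 1: component {1, 3, 4, 6}.
From 2: component {2}.
From 5: component {5}.
That's 3 components.

3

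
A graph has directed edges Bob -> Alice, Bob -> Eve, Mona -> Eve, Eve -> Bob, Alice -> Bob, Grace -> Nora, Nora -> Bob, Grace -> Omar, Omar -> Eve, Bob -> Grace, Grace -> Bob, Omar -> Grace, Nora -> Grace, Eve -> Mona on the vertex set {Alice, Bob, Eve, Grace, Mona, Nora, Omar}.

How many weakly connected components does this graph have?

1

From Alice: component {Alice, Bob, Eve, Grace, Mona, Nora, Omar}.
That's 1 component.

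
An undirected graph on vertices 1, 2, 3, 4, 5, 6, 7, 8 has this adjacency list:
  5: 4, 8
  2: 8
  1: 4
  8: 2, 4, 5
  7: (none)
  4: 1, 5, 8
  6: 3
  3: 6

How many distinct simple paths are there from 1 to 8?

1–4–5–8
1–4–8

2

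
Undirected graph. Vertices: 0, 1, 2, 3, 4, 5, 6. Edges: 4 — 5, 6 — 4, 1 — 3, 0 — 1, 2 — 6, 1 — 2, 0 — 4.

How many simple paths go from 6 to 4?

6–2–1–0–4
6–4

2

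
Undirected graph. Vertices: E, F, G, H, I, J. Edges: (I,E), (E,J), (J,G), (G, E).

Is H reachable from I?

Explore from I.
Distance 1: reach E.
Distance 2: reach G, J.
The search is exhausted without reaching H; it lies in a different component.

No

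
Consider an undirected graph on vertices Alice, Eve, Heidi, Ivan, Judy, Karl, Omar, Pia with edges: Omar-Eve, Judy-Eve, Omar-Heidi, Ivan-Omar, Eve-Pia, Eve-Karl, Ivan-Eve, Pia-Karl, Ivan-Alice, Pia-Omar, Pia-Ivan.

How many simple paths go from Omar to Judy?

Omar–Eve–Judy
Omar–Ivan–Eve–Judy
Omar–Ivan–Pia–Eve–Judy
Omar–Ivan–Pia–Karl–Eve–Judy
Omar–Pia–Eve–Judy
Omar–Pia–Ivan–Eve–Judy
Omar–Pia–Karl–Eve–Judy

7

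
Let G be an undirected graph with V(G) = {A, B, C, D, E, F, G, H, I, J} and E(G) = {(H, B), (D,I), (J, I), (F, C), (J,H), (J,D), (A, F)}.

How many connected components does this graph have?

4

From A: component {A, C, F}.
From B: component {B, D, H, I, J}.
From E: component {E}.
From G: component {G}.
That's 4 components.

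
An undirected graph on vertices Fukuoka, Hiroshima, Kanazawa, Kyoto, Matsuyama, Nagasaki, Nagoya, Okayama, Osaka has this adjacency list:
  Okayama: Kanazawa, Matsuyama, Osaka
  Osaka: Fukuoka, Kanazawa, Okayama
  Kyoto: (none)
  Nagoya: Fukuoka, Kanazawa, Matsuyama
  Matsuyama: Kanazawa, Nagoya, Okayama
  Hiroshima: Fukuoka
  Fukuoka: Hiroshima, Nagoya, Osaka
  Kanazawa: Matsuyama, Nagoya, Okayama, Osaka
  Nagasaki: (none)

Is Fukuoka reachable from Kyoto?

Kyoto has no edges, so nothing is reachable from it.

No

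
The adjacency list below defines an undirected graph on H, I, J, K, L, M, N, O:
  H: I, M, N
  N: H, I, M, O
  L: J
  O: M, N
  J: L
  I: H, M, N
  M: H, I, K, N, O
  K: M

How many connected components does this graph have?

2

From H: component {H, I, K, M, N, O}.
From J: component {J, L}.
That's 2 components.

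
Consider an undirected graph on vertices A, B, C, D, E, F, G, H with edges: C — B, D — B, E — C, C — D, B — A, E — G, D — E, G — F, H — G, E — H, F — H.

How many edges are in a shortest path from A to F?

Distance 0: A.
Distance 1: B.
Distance 2: C, D.
Distance 3: E.
Distance 4: G, H.
Distance 5: F — contains F.

5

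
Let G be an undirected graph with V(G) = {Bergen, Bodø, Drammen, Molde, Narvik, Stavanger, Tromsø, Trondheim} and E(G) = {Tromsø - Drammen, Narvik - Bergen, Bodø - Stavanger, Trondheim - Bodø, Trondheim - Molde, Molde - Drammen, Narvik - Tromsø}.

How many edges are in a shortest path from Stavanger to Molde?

Distance 0: Stavanger.
Distance 1: Bodø.
Distance 2: Trondheim.
Distance 3: Molde — contains Molde.

3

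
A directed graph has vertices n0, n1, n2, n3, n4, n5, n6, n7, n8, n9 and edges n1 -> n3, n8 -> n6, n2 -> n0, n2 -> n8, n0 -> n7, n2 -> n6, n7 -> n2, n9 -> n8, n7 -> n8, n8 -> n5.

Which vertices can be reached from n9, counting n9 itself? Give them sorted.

n5, n6, n8, n9

Start at n9.
Its neighbours: n8.
Then their neighbours: n5, n6.
Nothing further is reachable.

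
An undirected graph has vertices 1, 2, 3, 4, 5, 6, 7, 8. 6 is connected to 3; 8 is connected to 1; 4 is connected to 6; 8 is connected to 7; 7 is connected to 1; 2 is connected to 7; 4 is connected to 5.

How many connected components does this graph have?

2

From 1: component {1, 2, 7, 8}.
From 3: component {3, 4, 5, 6}.
That's 2 components.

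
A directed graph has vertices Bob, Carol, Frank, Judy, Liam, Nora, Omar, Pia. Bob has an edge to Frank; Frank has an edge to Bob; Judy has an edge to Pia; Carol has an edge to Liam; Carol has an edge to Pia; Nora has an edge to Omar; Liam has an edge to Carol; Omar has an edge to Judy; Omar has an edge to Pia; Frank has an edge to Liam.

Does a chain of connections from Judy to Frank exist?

No

Explore from Judy.
Distance 1: reach Pia.
The search from Judy is exhausted; no directed path reaches Frank.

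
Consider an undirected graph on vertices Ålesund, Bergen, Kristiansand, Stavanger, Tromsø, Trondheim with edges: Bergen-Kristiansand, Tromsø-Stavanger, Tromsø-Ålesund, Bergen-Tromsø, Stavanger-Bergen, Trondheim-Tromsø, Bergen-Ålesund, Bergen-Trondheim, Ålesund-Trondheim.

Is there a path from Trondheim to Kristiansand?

Explore from Trondheim.
Distance 1: reach Ålesund, Bergen, Tromsø.
Distance 2: reach Kristiansand, Stavanger.
Found Kristiansand.

Yes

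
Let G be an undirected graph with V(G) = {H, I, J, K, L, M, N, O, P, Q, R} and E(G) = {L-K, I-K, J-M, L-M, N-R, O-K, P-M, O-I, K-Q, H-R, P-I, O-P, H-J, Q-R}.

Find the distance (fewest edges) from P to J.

Distance 0: P.
Distance 1: I, M, O.
Distance 2: J, K, L — contains J.

2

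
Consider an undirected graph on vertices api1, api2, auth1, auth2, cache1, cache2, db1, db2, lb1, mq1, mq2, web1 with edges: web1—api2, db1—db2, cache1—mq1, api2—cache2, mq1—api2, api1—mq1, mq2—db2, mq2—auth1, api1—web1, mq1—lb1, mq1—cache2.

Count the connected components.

From api1: component {api1, api2, cache1, cache2, lb1, mq1, web1}.
From auth1: component {auth1, db1, db2, mq2}.
From auth2: component {auth2}.
That's 3 components.

3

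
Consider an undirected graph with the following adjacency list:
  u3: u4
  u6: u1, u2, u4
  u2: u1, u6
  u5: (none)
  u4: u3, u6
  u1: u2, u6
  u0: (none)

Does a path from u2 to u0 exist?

No

Explore from u2.
Distance 1: reach u1, u6.
Distance 2: reach u4.
Distance 3: reach u3.
The search is exhausted without reaching u0; it lies in a different component.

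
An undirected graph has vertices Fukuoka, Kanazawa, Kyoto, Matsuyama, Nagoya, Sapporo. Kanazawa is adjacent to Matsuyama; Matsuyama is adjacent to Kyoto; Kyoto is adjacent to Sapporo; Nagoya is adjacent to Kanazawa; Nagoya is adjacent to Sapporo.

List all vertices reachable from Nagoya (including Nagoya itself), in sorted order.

Start at Nagoya.
Its neighbours: Kanazawa, Sapporo.
Then their neighbours: Kyoto, Matsuyama.
Nothing further is reachable.

Kanazawa, Kyoto, Matsuyama, Nagoya, Sapporo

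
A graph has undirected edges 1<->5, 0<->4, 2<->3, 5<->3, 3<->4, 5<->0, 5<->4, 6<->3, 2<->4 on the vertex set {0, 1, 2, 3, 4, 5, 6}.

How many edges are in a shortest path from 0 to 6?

Distance 0: 0.
Distance 1: 4, 5.
Distance 2: 1, 2, 3.
Distance 3: 6 — contains 6.

3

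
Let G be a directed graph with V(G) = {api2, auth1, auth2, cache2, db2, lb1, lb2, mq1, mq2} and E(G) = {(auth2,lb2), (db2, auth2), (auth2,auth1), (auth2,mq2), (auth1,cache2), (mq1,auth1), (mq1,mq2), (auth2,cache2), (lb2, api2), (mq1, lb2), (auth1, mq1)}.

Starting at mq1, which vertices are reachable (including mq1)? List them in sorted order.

api2, auth1, cache2, lb2, mq1, mq2

Start at mq1.
Its neighbours: auth1, lb2, mq2.
Then their neighbours: api2, cache2.
Nothing further is reachable.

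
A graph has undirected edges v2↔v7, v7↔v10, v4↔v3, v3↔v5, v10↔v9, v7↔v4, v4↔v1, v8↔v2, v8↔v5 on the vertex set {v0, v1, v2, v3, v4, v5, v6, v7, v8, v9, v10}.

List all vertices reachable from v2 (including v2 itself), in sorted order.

Start at v2.
Its neighbours: v7, v8.
Then their neighbours: v4, v5, v10.
Then next layer: v1, v3, v9.
Nothing further is reachable.

v1, v2, v3, v4, v5, v7, v8, v9, v10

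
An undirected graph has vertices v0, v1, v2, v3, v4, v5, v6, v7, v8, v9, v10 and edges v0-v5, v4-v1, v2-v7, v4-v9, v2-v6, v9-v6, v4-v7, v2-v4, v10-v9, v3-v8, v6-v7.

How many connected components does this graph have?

From v0: component {v0, v5}.
From v1: component {v1, v2, v4, v6, v7, v9, v10}.
From v3: component {v3, v8}.
That's 3 components.

3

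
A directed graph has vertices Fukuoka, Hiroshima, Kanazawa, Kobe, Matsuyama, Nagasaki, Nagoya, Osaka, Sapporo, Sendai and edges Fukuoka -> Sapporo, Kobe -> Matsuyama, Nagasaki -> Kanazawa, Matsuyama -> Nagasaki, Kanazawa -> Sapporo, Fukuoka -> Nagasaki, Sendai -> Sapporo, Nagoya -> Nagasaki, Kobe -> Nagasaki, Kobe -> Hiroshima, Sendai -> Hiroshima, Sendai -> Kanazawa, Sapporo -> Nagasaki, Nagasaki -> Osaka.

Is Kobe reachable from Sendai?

No

Explore from Sendai.
Distance 1: reach Hiroshima, Kanazawa, Sapporo.
Distance 2: reach Nagasaki.
Distance 3: reach Osaka.
The search from Sendai is exhausted; no directed path reaches Kobe.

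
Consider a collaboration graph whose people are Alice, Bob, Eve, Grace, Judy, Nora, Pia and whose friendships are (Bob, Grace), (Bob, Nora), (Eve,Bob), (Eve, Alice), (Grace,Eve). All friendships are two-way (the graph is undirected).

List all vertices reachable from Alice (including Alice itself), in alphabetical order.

Start at Alice.
Its neighbours: Eve.
Then their neighbours: Bob, Grace.
Then next layer: Nora.
Nothing further is reachable.

Alice, Bob, Eve, Grace, Nora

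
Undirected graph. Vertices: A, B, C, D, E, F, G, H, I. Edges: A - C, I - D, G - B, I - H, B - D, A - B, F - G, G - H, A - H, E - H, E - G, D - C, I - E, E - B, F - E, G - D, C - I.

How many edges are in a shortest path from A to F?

3

Distance 0: A.
Distance 1: B, C, H.
Distance 2: D, E, G, I.
Distance 3: F — contains F.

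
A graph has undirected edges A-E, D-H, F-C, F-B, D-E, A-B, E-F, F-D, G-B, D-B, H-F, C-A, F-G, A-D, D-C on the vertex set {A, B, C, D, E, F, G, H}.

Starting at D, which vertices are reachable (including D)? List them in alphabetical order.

A, B, C, D, E, F, G, H

Start at D.
Its neighbours: A, B, C, E, F, H.
Then their neighbours: G.
Every vertex is now reached.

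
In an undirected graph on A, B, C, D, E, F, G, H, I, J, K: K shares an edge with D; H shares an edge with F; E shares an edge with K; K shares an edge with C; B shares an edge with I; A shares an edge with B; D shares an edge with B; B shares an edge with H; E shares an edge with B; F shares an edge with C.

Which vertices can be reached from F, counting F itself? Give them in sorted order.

A, B, C, D, E, F, H, I, K

Start at F.
Its neighbours: C, H.
Then their neighbours: B, K.
Then next layer: A, D, E, I.
Nothing further is reachable.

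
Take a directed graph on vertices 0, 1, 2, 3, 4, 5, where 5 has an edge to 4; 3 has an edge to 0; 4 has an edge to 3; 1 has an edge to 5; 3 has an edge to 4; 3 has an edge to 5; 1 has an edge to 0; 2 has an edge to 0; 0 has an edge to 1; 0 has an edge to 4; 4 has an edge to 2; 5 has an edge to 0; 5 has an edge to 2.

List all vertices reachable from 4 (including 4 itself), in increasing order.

0, 1, 2, 3, 4, 5

Start at 4.
Its neighbours: 2, 3.
Then their neighbours: 0, 5.
Then next layer: 1.
Every vertex is now reached.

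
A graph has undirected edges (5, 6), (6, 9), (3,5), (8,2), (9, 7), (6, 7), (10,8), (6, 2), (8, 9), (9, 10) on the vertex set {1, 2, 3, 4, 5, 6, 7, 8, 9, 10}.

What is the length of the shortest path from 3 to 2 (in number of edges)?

3

Distance 0: 3.
Distance 1: 5.
Distance 2: 6.
Distance 3: 2, 7, 9 — contains 2.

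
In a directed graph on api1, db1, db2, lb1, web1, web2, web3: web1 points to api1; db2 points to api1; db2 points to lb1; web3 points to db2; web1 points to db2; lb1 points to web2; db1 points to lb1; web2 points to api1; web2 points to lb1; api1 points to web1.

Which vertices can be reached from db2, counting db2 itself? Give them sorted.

Start at db2.
Its neighbours: api1, lb1.
Then their neighbours: web1, web2.
Nothing further is reachable.

api1, db2, lb1, web1, web2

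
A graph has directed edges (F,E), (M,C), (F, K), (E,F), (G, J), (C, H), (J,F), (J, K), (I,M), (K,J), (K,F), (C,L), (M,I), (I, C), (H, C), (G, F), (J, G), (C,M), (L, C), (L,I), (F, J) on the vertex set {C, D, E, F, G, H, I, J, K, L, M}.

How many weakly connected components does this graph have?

From C: component {C, H, I, L, M}.
From D: component {D}.
From E: component {E, F, G, J, K}.
That's 3 components.

3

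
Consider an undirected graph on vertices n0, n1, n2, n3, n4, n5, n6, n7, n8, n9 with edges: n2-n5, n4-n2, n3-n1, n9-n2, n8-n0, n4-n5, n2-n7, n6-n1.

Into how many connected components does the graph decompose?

From n0: component {n0, n8}.
From n1: component {n1, n3, n6}.
From n2: component {n2, n4, n5, n7, n9}.
That's 3 components.

3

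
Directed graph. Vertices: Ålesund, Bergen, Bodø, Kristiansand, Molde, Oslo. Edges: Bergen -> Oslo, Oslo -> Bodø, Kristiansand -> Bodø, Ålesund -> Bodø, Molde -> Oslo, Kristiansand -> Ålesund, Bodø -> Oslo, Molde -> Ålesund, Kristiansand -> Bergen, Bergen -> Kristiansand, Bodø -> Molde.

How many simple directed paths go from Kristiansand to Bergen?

Kristiansand→Bergen

1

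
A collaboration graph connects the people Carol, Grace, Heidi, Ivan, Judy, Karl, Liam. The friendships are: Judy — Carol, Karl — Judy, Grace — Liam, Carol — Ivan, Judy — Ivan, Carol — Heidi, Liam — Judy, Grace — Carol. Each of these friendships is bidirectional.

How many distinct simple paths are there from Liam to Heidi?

Liam–Grace–Carol–Heidi
Liam–Judy–Carol–Heidi
Liam–Judy–Ivan–Carol–Heidi

3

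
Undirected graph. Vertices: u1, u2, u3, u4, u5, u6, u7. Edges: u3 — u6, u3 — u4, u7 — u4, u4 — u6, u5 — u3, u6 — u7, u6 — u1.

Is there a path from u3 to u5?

Yes

Explore from u3.
Distance 1: reach u4, u5, u6.
Found u5.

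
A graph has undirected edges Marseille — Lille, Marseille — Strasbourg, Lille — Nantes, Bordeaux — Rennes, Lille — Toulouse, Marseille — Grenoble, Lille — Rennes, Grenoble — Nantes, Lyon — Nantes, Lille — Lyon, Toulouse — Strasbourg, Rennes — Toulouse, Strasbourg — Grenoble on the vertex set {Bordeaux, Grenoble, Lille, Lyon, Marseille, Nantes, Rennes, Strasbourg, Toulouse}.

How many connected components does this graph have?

From Bordeaux: component {Bordeaux, Grenoble, Lille, Lyon, Marseille, Nantes, Rennes, Strasbourg, Toulouse}.
That's 1 component.

1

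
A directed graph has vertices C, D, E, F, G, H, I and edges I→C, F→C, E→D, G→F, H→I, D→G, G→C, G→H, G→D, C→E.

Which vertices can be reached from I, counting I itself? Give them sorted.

Start at I.
Its neighbours: C.
Then their neighbours: E.
Then next layer: D.
Then next layer: G.
Then next layer: F, H.
Every vertex is now reached.

C, D, E, F, G, H, I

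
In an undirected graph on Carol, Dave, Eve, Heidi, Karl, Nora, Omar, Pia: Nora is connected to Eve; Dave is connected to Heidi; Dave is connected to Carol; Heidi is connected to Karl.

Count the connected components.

From Carol: component {Carol, Dave, Heidi, Karl}.
From Eve: component {Eve, Nora}.
From Omar: component {Omar}.
From Pia: component {Pia}.
That's 4 components.

4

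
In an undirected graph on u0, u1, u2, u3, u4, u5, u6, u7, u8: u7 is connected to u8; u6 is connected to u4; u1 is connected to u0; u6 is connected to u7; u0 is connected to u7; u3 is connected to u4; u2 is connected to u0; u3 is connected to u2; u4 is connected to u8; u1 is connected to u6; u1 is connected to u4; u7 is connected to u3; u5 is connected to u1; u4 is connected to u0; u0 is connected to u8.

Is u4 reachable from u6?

Explore from u6.
Distance 1: reach u1, u4, u7.
Found u4.

Yes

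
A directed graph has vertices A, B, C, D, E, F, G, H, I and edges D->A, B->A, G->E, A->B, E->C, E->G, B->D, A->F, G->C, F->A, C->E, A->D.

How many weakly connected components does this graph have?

4

From A: component {A, B, D, F}.
From C: component {C, E, G}.
From H: component {H}.
From I: component {I}.
That's 4 components.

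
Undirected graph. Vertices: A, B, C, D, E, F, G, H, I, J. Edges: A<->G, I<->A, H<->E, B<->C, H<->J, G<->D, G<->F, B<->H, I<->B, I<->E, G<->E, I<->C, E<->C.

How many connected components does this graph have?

From A: component {A, B, C, D, E, F, G, H, I, J}.
That's 1 component.

1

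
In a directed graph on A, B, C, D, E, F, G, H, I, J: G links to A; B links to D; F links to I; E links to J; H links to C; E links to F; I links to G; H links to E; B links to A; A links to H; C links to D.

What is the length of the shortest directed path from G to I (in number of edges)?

5

Distance 0: G.
Distance 1: A.
Distance 2: H.
Distance 3: C, E.
Distance 4: D, F, J.
Distance 5: I — contains I.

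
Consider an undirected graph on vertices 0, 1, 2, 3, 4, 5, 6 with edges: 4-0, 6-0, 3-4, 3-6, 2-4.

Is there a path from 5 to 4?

5 has no edges, so nothing is reachable from it.

No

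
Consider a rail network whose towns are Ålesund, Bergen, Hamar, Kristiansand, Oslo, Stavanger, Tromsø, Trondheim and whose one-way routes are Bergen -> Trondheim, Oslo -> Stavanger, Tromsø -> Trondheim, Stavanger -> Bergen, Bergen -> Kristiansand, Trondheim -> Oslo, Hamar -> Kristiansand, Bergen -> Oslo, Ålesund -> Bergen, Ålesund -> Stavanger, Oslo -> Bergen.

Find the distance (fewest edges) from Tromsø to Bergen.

Distance 0: Tromsø.
Distance 1: Trondheim.
Distance 2: Oslo.
Distance 3: Bergen, Stavanger — contains Bergen.

3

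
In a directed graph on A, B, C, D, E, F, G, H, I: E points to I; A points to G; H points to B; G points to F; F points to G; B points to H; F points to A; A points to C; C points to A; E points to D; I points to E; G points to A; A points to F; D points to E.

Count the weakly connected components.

From A: component {A, C, F, G}.
From B: component {B, H}.
From D: component {D, E, I}.
That's 3 components.

3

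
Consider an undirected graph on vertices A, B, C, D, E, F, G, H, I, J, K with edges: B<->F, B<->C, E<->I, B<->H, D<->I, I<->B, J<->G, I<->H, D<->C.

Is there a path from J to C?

No

Explore from J.
Distance 1: reach G.
The search is exhausted without reaching C; it lies in a different component.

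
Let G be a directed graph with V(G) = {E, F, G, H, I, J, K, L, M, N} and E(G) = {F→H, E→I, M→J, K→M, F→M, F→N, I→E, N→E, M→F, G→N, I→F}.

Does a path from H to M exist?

No

H has no outgoing edges, so nothing is reachable from it.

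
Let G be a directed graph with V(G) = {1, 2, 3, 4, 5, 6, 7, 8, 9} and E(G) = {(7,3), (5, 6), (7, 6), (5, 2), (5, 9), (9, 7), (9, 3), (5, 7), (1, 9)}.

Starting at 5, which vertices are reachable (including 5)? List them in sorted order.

Start at 5.
Its neighbours: 2, 6, 7, 9.
Then their neighbours: 3.
Nothing further is reachable.

2, 3, 5, 6, 7, 9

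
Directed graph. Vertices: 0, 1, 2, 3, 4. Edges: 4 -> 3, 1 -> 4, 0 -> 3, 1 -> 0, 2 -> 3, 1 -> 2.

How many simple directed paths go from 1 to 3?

1→0→3
1→2→3
1→4→3

3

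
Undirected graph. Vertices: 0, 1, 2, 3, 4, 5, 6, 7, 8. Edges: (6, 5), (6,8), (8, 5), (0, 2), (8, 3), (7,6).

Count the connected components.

4

From 0: component {0, 2}.
From 1: component {1}.
From 3: component {3, 5, 6, 7, 8}.
From 4: component {4}.
That's 4 components.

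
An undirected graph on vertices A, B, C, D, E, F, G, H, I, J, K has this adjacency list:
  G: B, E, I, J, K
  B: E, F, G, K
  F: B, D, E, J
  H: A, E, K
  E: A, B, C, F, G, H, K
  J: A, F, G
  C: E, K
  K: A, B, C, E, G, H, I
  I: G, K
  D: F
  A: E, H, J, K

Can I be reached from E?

Explore from E.
Distance 1: reach A, B, C, F, G, H, K.
Distance 2: reach D, I, J.
Found I.

Yes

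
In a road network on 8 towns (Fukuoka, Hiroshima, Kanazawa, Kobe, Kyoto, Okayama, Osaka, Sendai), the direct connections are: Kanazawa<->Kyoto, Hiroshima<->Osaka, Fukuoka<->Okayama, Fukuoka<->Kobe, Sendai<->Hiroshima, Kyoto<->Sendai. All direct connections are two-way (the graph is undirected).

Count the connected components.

2

From Fukuoka: component {Fukuoka, Kobe, Okayama}.
From Hiroshima: component {Hiroshima, Kanazawa, Kyoto, Osaka, Sendai}.
That's 2 components.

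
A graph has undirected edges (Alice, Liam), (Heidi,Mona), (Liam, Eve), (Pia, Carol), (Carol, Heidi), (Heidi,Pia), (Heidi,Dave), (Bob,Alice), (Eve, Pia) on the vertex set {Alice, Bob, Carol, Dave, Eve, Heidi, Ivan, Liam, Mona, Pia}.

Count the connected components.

2

From Alice: component {Alice, Bob, Carol, Dave, Eve, Heidi, Liam, Mona, Pia}.
From Ivan: component {Ivan}.
That's 2 components.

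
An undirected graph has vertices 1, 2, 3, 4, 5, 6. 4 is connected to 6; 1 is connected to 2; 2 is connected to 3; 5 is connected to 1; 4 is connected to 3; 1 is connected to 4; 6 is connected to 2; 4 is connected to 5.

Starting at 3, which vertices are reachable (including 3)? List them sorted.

Start at 3.
Its neighbours: 2, 4.
Then their neighbours: 1, 5, 6.
Every vertex is now reached.

1, 2, 3, 4, 5, 6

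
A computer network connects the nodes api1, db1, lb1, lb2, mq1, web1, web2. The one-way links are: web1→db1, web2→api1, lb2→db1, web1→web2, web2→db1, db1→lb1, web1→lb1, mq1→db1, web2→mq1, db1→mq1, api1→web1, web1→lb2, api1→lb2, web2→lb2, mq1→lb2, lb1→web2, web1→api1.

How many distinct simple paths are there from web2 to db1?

7

web2→api1→lb2→db1
web2→api1→web1→db1
web2→api1→web1→lb2→db1
web2→db1
web2→lb2→db1
web2→mq1→db1
web2→mq1→lb2→db1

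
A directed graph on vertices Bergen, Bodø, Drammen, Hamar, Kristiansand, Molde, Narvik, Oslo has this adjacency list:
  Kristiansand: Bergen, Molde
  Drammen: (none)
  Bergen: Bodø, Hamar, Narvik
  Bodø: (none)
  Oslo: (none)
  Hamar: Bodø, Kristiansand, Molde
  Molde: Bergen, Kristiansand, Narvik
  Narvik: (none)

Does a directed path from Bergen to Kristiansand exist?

Explore from Bergen.
Distance 1: reach Bodø, Hamar, Narvik.
Distance 2: reach Kristiansand, Molde.
Found Kristiansand.

Yes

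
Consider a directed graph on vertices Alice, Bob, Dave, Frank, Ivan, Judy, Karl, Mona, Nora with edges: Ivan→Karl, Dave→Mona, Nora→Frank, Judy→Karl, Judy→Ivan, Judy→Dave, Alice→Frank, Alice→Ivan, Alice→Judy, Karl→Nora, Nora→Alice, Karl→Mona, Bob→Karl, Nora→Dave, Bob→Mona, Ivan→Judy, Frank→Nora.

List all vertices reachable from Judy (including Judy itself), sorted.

Alice, Dave, Frank, Ivan, Judy, Karl, Mona, Nora

Start at Judy.
Its neighbours: Dave, Ivan, Karl.
Then their neighbours: Mona, Nora.
Then next layer: Alice, Frank.
Nothing further is reachable.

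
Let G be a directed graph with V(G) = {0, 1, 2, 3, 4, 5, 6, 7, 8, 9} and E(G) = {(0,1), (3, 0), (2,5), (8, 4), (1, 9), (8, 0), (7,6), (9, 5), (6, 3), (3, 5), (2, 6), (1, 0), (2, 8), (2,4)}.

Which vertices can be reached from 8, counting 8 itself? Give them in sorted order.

Start at 8.
Its neighbours: 0, 4.
Then their neighbours: 1.
Then next layer: 9.
Then next layer: 5.
Nothing further is reachable.

0, 1, 4, 5, 8, 9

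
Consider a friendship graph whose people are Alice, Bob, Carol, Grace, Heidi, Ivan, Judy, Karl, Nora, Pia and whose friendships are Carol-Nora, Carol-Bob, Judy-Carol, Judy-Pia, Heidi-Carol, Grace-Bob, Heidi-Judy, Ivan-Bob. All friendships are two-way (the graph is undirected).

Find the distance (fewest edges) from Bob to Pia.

3

Distance 0: Bob.
Distance 1: Carol, Grace, Ivan.
Distance 2: Heidi, Judy, Nora.
Distance 3: Pia — contains Pia.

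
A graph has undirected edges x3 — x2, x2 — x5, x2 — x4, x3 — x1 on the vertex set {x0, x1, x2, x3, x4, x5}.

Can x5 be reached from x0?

x0 has no edges, so nothing is reachable from it.

No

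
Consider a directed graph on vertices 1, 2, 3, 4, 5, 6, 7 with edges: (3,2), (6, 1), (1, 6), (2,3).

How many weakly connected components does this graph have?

From 1: component {1, 6}.
From 2: component {2, 3}.
From 4: component {4}.
From 5: component {5}.
From 7: component {7}.
That's 5 components.

5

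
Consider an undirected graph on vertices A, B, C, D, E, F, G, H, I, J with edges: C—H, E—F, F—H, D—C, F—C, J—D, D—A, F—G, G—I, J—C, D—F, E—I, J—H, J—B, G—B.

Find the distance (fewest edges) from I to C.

3

Distance 0: I.
Distance 1: E, G.
Distance 2: B, F.
Distance 3: C, D, H, J — contains C.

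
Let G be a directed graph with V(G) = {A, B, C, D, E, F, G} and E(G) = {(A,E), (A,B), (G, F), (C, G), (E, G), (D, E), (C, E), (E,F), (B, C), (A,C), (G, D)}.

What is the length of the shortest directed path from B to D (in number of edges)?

3

Distance 0: B.
Distance 1: C.
Distance 2: E, G.
Distance 3: D, F — contains D.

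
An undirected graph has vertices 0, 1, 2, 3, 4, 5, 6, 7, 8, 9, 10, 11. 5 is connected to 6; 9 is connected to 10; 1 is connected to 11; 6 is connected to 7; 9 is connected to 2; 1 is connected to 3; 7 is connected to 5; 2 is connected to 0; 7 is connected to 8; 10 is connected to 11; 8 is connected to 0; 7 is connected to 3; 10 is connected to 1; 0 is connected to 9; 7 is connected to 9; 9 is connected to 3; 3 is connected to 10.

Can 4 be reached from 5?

No

Explore from 5.
Distance 1: reach 6, 7.
Distance 2: reach 3, 8, 9.
Distance 3: reach 0, 1, 2, 10.
Distance 4: reach 11.
The search is exhausted without reaching 4; it lies in a different component.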